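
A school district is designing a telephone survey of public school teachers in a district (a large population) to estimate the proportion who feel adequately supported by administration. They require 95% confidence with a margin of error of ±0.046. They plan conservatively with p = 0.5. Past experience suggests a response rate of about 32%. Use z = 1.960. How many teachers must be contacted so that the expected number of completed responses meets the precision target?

Completed interviews needed: n₀ = 1.960² × 0.2500 / 0.046² ≈ 453.88 → 454.
At a 32% response rate, contacts needed = 454 / 0.32 ≈ 1418.75 → 1419.

1419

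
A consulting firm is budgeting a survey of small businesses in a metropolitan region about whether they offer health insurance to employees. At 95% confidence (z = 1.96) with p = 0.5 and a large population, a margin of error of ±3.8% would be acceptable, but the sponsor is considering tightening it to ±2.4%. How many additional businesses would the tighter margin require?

At ±3.8%: n = 1.96² × 0.2500 / 0.038² ≈ 665.10 → 666.
At ±2.4%: n = 1.96² × 0.2500 / 0.024² ≈ 1667.36 → 1668.
Additional respondents: 1668 − 666 = 1002.

1002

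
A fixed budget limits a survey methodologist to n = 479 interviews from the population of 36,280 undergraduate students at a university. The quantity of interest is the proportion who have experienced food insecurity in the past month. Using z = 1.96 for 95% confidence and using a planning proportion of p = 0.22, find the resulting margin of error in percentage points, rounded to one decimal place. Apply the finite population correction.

Finite-population factor: (N−n)/(N−1) = (36280−479)/(36280−1) = 0.9868.
SE(p̂) = √[p(1−p)/n · (N−n)/(N−1)] = √[0.1716/479 × 0.9868] = 0.01880.
E = z × SE = 1.96 × 0.01880 = 0.03685 ≈ 3.7 percentage points.

3.7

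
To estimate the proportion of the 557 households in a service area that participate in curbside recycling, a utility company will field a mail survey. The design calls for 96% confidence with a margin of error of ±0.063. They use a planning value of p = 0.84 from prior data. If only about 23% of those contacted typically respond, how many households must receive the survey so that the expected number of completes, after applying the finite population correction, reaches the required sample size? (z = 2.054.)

496

Completed interviews needed (unadjusted): n₀ = 2.054² × 0.1344 / 0.063² ≈ 142.86 → 143.
FPC for N = 557: n = 143 / (1 + 142/557) = 143 / 1.2549 ≈ 113.95 → 114.
At a 23% response rate, contacts needed = 114 / 0.23 ≈ 495.65 → 496.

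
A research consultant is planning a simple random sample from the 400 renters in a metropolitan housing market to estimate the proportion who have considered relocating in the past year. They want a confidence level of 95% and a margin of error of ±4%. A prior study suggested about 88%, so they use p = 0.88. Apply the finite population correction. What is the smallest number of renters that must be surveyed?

For 95% confidence, z = 1.960.
Unadjusted: n₀ = 1.960² × 0.88 × 0.12 / 0.040² ≈ 253.55, so n₀ = 254.
Finite population correction with N = 400: n = n₀ / (1 + (n₀−1)/N) = 254 / (1 + 253/400) = 254 / 1.6325 ≈ 155.59.
Rounding up, n = 156.

156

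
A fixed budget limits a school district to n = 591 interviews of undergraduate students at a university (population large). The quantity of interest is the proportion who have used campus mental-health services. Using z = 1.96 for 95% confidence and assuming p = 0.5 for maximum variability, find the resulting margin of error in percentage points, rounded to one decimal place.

SE(p̂) = √[p(1−p)/n] = √[0.2500/591] = 0.02057.
E = z × SE = 1.96 × 0.02057 = 0.04031, or 4.0 percentage points.

4.0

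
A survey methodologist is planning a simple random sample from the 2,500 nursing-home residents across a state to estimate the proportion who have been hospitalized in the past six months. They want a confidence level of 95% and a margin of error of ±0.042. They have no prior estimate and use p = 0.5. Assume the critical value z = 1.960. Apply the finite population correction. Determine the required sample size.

Unadjusted: n₀ = 1.960² × 0.50 × 0.50 / 0.042² ≈ 544.44, so n₀ = 545.
Finite population correction with N = 2,500: n = n₀ / (1 + (n₀−1)/N) = 545 / (1 + 544/2500) = 545 / 1.2176 ≈ 447.60.
Rounding up, n = 448.

448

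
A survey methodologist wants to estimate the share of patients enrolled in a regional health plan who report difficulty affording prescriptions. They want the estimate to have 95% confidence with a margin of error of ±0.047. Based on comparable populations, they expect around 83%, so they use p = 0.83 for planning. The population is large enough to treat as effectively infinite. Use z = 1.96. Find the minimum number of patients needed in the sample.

246

With p = 0.83, p(1−p) = 0.1411.
n = z²·p(1−p)/E² = 1.96² × 0.1411 / 0.047² = 3.8416 × 0.1411 / 0.002209 ≈ 245.38.
Rounding up gives n = 246.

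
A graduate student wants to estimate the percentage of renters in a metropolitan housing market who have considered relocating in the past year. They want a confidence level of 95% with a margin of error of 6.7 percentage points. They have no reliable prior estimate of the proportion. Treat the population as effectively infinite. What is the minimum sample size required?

214

For 95% confidence, z = 1.960.
With no prior estimate, use p = 0.5, giving p(1−p) = 0.25.
n = z²·p(1−p)/E² = 1.960² × 0.2500 / 0.067² = 3.8416 × 0.2500 / 0.004489 ≈ 213.95.
Rounding up gives n = 214.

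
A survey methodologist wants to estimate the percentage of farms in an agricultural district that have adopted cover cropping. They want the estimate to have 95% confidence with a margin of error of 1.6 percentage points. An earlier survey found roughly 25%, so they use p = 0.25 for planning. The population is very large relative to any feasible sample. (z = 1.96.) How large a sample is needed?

2814

With p = 0.25, p(1−p) = 0.1875.
n = z²·p(1−p)/E² = 1.96² × 0.1875 / 0.016² = 3.8416 × 0.1875 / 0.000256 ≈ 2813.67.
Rounding up gives n = 2814.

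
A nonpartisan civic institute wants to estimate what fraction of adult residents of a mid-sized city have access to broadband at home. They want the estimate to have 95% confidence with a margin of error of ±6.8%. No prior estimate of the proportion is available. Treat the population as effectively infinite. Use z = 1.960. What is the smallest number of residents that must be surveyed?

With no prior estimate, use p = 0.5, giving p(1−p) = 0.25.
n = z²·p(1−p)/E² = 1.960² × 0.2500 / 0.068² = 3.8416 × 0.2500 / 0.004624 ≈ 207.70.
Rounding up gives n = 208.

208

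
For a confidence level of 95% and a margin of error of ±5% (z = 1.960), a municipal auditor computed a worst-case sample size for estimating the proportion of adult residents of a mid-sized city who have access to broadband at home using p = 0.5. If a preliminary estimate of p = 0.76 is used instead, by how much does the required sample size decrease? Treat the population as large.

Conservative (p = 0.5): n = 1.960² × 0.25 / 0.050² ≈ 384.16 → 385.
Using p = 0.76: p(1−p) = 0.1824, so n = 1.960² × 0.1824 / 0.050² ≈ 280.28 → 281.
Reduction: 385 − 281 = 104.

104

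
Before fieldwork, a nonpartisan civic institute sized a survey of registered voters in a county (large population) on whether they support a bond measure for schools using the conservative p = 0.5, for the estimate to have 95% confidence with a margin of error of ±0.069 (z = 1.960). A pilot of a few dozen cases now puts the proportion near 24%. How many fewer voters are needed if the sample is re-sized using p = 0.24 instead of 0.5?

54

Conservative (p = 0.5): n = 1.960² × 0.25 / 0.069² ≈ 201.72 → 202.
Using p = 0.24: p(1−p) = 0.1824, so n = 1.960² × 0.1824 / 0.069² ≈ 147.18 → 148.
Reduction: 202 − 148 = 54.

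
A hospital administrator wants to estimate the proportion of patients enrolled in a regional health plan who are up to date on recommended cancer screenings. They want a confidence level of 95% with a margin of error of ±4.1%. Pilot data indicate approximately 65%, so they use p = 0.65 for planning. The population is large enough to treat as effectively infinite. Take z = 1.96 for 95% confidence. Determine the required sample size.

520

With p = 0.65, p(1−p) = 0.2275.
n = z²·p(1−p)/E² = 1.96² × 0.2275 / 0.041² = 3.8416 × 0.2275 / 0.001681 ≈ 519.91.
Rounding up gives n = 520.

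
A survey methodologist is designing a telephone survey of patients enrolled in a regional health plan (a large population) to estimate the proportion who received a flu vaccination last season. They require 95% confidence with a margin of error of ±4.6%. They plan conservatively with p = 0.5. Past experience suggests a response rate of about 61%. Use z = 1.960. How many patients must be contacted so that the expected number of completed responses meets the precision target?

745

Completed interviews needed: n₀ = 1.960² × 0.2500 / 0.046² ≈ 453.88 → 454.
At a 61% response rate, contacts needed = 454 / 0.61 ≈ 744.26 → 745.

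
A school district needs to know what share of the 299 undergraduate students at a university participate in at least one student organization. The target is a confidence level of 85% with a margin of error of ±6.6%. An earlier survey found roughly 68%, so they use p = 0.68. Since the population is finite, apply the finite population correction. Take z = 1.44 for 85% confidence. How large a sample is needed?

78

Unadjusted: n₀ = 1.44² × 0.68 × 0.32 / 0.066² ≈ 103.58, so n₀ = 104.
Finite population correction with N = 299: n = n₀ / (1 + (n₀−1)/N) = 104 / (1 + 103/299) = 104 / 1.3445 ≈ 77.35.
Rounding up, n = 78.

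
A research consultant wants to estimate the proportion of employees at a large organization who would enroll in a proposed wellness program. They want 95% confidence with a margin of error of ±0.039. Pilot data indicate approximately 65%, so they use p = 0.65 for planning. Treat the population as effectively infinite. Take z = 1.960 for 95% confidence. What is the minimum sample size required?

575

With p = 0.65, p(1−p) = 0.2275.
n = z²·p(1−p)/E² = 1.960² × 0.2275 / 0.039² = 3.8416 × 0.2275 / 0.001521 ≈ 574.60.
Rounding up gives n = 575.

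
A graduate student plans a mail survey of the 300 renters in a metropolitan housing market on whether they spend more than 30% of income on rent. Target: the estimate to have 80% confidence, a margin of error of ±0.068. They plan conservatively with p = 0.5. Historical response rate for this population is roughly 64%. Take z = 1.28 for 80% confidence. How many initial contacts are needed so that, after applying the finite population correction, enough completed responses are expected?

108

Completed interviews needed (unadjusted): n₀ = 1.28² × 0.2500 / 0.068² ≈ 88.58 → 89.
FPC for N = 300: n = 89 / (1 + 88/300) = 89 / 1.2933 ≈ 68.81 → 69.
At a 64% response rate, contacts needed = 69 / 0.64 ≈ 107.81 → 108.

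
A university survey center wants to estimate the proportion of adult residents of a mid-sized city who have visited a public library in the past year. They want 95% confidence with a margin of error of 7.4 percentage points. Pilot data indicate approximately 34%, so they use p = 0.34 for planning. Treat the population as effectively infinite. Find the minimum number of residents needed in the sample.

For 95% confidence, z = 1.960.
With p = 0.34, p(1−p) = 0.2244.
n = z²·p(1−p)/E² = 1.960² × 0.2244 / 0.074² = 3.8416 × 0.2244 / 0.005476 ≈ 157.42.
Rounding up gives n = 158.

158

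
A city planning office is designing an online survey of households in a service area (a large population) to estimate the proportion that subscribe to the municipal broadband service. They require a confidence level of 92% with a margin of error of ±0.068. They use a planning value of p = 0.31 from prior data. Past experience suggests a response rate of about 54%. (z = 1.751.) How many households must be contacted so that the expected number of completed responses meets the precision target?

263

Completed interviews needed: n₀ = 1.751² × 0.2139 / 0.068² ≈ 141.83 → 142.
At a 54% response rate, contacts needed = 142 / 0.54 ≈ 262.96 → 263.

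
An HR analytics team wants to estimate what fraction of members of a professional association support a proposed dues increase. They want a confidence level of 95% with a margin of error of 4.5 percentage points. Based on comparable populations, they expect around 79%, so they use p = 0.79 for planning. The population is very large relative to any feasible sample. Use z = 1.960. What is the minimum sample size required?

315

With p = 0.79, p(1−p) = 0.1659.
n = z²·p(1−p)/E² = 1.960² × 0.1659 / 0.045² = 3.8416 × 0.1659 / 0.002025 ≈ 314.73.
Rounding up gives n = 315.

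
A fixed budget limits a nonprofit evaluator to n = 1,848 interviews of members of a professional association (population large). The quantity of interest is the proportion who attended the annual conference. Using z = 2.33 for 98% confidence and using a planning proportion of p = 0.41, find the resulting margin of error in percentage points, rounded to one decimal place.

2.7

SE(p̂) = √[p(1−p)/n] = √[0.2419/1848] = 0.01144.
E = z × SE = 2.33 × 0.01144 = 0.02666, or 2.7 percentage points.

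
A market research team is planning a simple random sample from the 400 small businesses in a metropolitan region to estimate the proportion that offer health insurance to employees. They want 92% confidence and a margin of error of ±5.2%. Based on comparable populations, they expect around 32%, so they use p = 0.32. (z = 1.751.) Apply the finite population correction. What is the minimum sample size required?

Unadjusted: n₀ = 1.751² × 0.32 × 0.68 / 0.052² ≈ 246.73, so n₀ = 247.
Finite population correction with N = 400: n = n₀ / (1 + (n₀−1)/N) = 247 / (1 + 246/400) = 247 / 1.6150 ≈ 152.94.
Rounding up, n = 153.

153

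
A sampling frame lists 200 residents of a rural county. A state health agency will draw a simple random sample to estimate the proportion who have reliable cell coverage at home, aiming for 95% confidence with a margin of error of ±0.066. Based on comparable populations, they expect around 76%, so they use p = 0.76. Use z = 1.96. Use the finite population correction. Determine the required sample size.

Unadjusted: n₀ = 1.96² × 0.76 × 0.24 / 0.066² ≈ 160.86, so n₀ = 161.
Finite population correction with N = 200: n = n₀ / (1 + (n₀−1)/N) = 161 / (1 + 160/200) = 161 / 1.8000 ≈ 89.44.
Rounding up, n = 90.

90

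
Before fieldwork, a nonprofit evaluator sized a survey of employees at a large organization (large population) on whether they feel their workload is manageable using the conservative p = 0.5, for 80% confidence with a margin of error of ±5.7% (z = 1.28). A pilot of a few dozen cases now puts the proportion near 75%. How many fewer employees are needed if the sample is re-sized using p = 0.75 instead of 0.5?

Conservative (p = 0.5): n = 1.28² × 0.25 / 0.057² ≈ 126.07 → 127.
Using p = 0.75: p(1−p) = 0.1875, so n = 1.28² × 0.1875 / 0.057² ≈ 94.55 → 95.
Reduction: 127 − 95 = 32.

32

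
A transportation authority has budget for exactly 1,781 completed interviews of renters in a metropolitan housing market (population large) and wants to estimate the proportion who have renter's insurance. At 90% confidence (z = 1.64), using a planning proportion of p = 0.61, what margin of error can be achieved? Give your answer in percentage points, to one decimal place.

SE(p̂) = √[p(1−p)/n] = √[0.2379/1781] = 0.01156.
E = z × SE = 1.64 × 0.01156 = 0.01895, or 1.9 percentage points.

1.9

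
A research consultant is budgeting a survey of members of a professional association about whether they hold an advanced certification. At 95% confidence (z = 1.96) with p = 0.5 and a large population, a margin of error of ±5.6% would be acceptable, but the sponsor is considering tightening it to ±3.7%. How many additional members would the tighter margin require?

395

At ±5.6%: n = 1.96² × 0.2500 / 0.056² ≈ 306.25 → 307.
At ±3.7%: n = 1.96² × 0.2500 / 0.037² ≈ 701.53 → 702.
Additional respondents: 702 − 307 = 395.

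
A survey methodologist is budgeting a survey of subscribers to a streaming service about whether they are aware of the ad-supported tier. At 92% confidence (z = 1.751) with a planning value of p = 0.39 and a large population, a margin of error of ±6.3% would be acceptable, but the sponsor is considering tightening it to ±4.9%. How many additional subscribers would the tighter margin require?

At ±6.3%: n = 1.751² × 0.2379 / 0.063² ≈ 183.77 → 184.
At ±4.9%: n = 1.751² × 0.2379 / 0.049² ≈ 303.79 → 304.
Additional respondents: 304 − 184 = 120.

120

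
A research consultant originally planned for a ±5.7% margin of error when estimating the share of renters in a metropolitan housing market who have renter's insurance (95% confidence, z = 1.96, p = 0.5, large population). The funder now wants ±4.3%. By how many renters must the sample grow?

224

At ±5.7%: n = 1.96² × 0.2500 / 0.057² ≈ 295.60 → 296.
At ±4.3%: n = 1.96² × 0.2500 / 0.043² ≈ 519.42 → 520.
Additional respondents: 520 − 296 = 224.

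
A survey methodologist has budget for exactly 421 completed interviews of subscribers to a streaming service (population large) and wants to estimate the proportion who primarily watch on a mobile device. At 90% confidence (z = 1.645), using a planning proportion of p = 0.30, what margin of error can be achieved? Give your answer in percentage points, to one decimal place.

SE(p̂) = √[p(1−p)/n] = √[0.2100/421] = 0.02233.
E = z × SE = 1.645 × 0.02233 = 0.03674, or 3.7 percentage points.

3.7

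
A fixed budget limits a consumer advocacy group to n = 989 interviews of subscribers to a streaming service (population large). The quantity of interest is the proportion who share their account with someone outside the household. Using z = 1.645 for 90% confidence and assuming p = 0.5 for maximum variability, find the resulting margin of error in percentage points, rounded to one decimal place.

SE(p̂) = √[p(1−p)/n] = √[0.2500/989] = 0.01590.
E = z × SE = 1.645 × 0.01590 = 0.02615, or 2.6 percentage points.

2.6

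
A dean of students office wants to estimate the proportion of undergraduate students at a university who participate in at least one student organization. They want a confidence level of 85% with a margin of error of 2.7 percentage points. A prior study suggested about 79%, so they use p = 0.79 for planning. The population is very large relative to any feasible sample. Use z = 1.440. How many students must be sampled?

472

With p = 0.79, p(1−p) = 0.1659.
n = z²·p(1−p)/E² = 1.440² × 0.1659 / 0.027² = 2.0736 × 0.1659 / 0.000729 ≈ 471.89.
Rounding up gives n = 472.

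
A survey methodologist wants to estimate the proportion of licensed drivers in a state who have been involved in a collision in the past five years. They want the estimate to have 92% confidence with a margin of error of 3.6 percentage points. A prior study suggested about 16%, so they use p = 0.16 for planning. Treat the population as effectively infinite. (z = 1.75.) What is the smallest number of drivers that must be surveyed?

318

With p = 0.16, p(1−p) = 0.1344.
n = z²·p(1−p)/E² = 1.75² × 0.1344 / 0.036² = 3.0625 × 0.1344 / 0.001296 ≈ 317.59.
Rounding up gives n = 318.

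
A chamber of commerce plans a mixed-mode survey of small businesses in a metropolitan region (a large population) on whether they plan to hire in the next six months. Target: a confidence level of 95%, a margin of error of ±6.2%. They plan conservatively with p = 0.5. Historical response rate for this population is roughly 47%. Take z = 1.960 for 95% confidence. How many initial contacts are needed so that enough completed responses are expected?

532

Completed interviews needed: n₀ = 1.960² × 0.2500 / 0.062² ≈ 249.84 → 250.
At a 47% response rate, contacts needed = 250 / 0.47 ≈ 531.91 → 532.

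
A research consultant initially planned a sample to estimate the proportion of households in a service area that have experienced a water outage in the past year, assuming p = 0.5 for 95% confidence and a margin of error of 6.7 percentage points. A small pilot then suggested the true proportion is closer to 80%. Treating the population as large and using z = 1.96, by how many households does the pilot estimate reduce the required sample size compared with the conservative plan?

77

Conservative (p = 0.5): n = 1.96² × 0.25 / 0.067² ≈ 213.95 → 214.
Using p = 0.80: p(1−p) = 0.1600, so n = 1.96² × 0.1600 / 0.067² ≈ 136.92 → 137.
Reduction: 214 − 137 = 77.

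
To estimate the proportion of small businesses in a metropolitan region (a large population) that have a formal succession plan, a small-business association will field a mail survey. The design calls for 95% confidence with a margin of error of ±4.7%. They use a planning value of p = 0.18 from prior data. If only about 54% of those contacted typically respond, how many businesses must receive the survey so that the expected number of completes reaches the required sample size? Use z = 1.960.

Completed interviews needed: n₀ = 1.960² × 0.1476 / 0.047² ≈ 256.69 → 257.
At a 54% response rate, contacts needed = 257 / 0.54 ≈ 475.93 → 476.

476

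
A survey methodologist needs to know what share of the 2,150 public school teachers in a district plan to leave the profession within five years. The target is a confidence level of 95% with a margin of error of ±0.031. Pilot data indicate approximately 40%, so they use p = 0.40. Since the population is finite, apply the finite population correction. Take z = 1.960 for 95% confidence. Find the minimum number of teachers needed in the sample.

664

Unadjusted: n₀ = 1.960² × 0.40 × 0.60 / 0.031² ≈ 959.40, so n₀ = 960.
Finite population correction with N = 2,150: n = n₀ / (1 + (n₀−1)/N) = 960 / (1 + 959/2150) = 960 / 1.4460 ≈ 663.88.
Rounding up, n = 664.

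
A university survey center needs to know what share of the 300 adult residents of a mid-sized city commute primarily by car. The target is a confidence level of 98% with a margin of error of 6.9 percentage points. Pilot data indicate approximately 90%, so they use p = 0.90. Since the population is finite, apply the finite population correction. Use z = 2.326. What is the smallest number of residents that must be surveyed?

77

Unadjusted: n₀ = 2.326² × 0.90 × 0.10 / 0.069² ≈ 102.27, so n₀ = 103.
Finite population correction with N = 300: n = n₀ / (1 + (n₀−1)/N) = 103 / (1 + 102/300) = 103 / 1.3400 ≈ 76.87.
Rounding up, n = 77.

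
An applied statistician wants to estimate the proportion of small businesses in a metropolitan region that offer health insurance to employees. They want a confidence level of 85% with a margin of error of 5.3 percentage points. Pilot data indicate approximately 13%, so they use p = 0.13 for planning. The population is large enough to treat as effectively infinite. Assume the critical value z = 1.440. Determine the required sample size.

84

With p = 0.13, p(1−p) = 0.1131.
n = z²·p(1−p)/E² = 1.440² × 0.1131 / 0.053² = 2.0736 × 0.1131 / 0.002809 ≈ 83.49.
Rounding up gives n = 84.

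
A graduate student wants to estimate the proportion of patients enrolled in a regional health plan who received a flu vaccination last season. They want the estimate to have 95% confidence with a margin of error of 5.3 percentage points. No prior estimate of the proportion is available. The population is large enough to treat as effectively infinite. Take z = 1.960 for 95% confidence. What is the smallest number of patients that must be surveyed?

With no prior estimate, use p = 0.5, giving p(1−p) = 0.25.
n = z²·p(1−p)/E² = 1.960² × 0.2500 / 0.053² = 3.8416 × 0.2500 / 0.002809 ≈ 341.90.
Rounding up gives n = 342.

342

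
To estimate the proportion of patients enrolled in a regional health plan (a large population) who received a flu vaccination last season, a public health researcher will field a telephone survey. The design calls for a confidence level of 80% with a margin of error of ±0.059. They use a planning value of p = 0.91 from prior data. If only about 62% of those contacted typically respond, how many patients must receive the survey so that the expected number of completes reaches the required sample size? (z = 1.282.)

Completed interviews needed: n₀ = 1.282² × 0.0819 / 0.059² ≈ 38.67 → 39.
At a 62% response rate, contacts needed = 39 / 0.62 ≈ 62.90 → 63.

63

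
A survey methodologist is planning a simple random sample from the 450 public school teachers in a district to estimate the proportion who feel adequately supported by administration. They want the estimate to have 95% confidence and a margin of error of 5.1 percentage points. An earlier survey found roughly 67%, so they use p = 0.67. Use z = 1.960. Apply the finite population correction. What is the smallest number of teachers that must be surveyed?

Unadjusted: n₀ = 1.960² × 0.67 × 0.33 / 0.051² ≈ 326.56, so n₀ = 327.
Finite population correction with N = 450: n = n₀ / (1 + (n₀−1)/N) = 327 / (1 + 326/450) = 327 / 1.7244 ≈ 189.63.
Rounding up, n = 190.

190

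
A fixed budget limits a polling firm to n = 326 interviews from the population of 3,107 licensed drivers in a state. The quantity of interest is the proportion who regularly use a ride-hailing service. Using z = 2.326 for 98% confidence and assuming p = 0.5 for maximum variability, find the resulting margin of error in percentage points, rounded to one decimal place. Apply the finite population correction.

6.1

Finite-population factor: (N−n)/(N−1) = (3107−326)/(3107−1) = 0.8954.
SE(p̂) = √[p(1−p)/n · (N−n)/(N−1)] = √[0.2500/326 × 0.8954] = 0.02620.
E = z × SE = 2.326 × 0.02620 = 0.06095 ≈ 6.1 percentage points.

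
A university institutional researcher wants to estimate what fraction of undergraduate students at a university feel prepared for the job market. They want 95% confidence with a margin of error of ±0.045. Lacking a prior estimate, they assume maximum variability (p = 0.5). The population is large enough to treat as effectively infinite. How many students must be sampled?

For 95% confidence, z = 1.960.
With p = 0.5, p(1−p) = 0.25.
n = z²·p(1−p)/E² = 1.960² × 0.2500 / 0.045² = 3.8416 × 0.2500 / 0.002025 ≈ 474.27.
Rounding up gives n = 475.

475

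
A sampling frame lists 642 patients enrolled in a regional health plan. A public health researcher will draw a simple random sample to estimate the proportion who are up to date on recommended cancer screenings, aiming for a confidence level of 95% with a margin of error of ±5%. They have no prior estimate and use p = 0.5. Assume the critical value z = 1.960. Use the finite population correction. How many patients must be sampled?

Unadjusted: n₀ = 1.960² × 0.50 × 0.50 / 0.050² ≈ 384.16, so n₀ = 385.
Finite population correction with N = 642: n = n₀ / (1 + (n₀−1)/N) = 385 / (1 + 384/642) = 385 / 1.5981 ≈ 240.91.
Rounding up, n = 241.

241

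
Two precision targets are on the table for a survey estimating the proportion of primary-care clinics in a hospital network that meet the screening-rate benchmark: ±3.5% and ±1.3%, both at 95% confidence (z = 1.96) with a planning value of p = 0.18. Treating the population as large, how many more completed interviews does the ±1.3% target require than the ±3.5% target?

2893

At ±3.5%: n = 1.96² × 0.1476 / 0.035² ≈ 462.87 → 463.
At ±1.3%: n = 1.96² × 0.1476 / 0.013² ≈ 3355.15 → 3356.
Additional respondents: 3356 − 463 = 2893.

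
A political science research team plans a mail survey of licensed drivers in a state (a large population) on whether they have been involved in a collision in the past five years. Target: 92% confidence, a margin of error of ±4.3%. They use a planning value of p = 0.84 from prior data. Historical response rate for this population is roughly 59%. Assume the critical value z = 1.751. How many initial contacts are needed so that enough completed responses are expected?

378

Completed interviews needed: n₀ = 1.751² × 0.1344 / 0.043² ≈ 222.86 → 223.
At a 59% response rate, contacts needed = 223 / 0.59 ≈ 377.97 → 378.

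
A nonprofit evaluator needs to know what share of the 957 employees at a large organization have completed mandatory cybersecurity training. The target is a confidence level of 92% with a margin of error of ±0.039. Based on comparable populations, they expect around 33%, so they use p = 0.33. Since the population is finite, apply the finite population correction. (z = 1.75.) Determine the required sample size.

305

Unadjusted: n₀ = 1.75² × 0.33 × 0.67 / 0.039² ≈ 445.18, so n₀ = 446.
Finite population correction with N = 957: n = n₀ / (1 + (n₀−1)/N) = 446 / (1 + 445/957) = 446 / 1.4650 ≈ 304.44.
Rounding up, n = 305.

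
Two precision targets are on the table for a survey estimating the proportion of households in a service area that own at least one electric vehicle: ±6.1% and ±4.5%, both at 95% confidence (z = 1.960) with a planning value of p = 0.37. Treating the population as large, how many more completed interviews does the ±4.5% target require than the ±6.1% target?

At ±6.1%: n = 1.960² × 0.2331 / 0.061² ≈ 240.65 → 241.
At ±4.5%: n = 1.960² × 0.2331 / 0.045² ≈ 442.21 → 443.
Additional respondents: 443 − 241 = 202.

202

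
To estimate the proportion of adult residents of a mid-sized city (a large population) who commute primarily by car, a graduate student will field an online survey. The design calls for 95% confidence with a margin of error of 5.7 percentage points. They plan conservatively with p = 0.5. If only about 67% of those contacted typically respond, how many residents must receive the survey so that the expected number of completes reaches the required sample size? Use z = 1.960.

442

Completed interviews needed: n₀ = 1.960² × 0.2500 / 0.057² ≈ 295.60 → 296.
At a 67% response rate, contacts needed = 296 / 0.67 ≈ 441.79 → 442.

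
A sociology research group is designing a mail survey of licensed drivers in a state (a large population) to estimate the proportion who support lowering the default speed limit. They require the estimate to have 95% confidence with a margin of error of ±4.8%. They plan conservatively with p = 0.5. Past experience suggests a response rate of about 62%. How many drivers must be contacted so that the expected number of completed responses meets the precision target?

For 95% confidence, z = 1.96.
Completed interviews needed: n₀ = 1.96² × 0.2500 / 0.048² ≈ 416.84 → 417.
At a 62% response rate, contacts needed = 417 / 0.62 ≈ 672.58 → 673.

673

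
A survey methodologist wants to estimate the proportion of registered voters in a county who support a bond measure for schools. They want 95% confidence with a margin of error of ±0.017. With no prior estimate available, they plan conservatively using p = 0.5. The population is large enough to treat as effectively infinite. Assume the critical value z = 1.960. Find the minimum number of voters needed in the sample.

3324

With p = 0.5, p(1−p) = 0.25.
n = z²·p(1−p)/E² = 1.960² × 0.2500 / 0.017² = 3.8416 × 0.2500 / 0.000289 ≈ 3323.18.
Rounding up gives n = 3324.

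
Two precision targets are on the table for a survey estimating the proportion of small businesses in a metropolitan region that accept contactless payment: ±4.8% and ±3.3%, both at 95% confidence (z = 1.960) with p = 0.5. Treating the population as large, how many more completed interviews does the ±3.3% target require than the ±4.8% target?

465

At ±4.8%: n = 1.960² × 0.2500 / 0.048² ≈ 416.84 → 417.
At ±3.3%: n = 1.960² × 0.2500 / 0.033² ≈ 881.91 → 882.
Additional respondents: 882 − 417 = 465.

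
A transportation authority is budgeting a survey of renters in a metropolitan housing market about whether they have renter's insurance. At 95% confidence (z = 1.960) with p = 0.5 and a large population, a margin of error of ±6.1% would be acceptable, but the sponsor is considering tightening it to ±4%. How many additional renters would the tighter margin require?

At ±6.1%: n = 1.960² × 0.2500 / 0.061² ≈ 258.10 → 259.
At ±4%: n = 1.960² × 0.2500 / 0.040² ≈ 600.25 → 601.
Additional respondents: 601 − 259 = 342.

342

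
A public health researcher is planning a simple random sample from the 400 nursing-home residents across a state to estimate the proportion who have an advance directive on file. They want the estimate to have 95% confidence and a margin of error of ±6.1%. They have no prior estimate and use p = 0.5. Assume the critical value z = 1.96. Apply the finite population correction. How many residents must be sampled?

158

Unadjusted: n₀ = 1.96² × 0.50 × 0.50 / 0.061² ≈ 258.10, so n₀ = 259.
Finite population correction with N = 400: n = n₀ / (1 + (n₀−1)/N) = 259 / (1 + 258/400) = 259 / 1.6450 ≈ 157.45.
Rounding up, n = 158.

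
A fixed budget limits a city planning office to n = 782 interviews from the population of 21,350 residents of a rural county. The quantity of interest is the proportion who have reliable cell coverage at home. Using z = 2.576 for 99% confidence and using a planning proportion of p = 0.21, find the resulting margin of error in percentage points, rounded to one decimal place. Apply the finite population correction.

3.7

Finite-population factor: (N−n)/(N−1) = (21350−782)/(21350−1) = 0.9634.
SE(p̂) = √[p(1−p)/n · (N−n)/(N−1)] = √[0.1659/782 × 0.9634] = 0.01430.
E = z × SE = 2.576 × 0.01430 = 0.03683 ≈ 3.7 percentage points.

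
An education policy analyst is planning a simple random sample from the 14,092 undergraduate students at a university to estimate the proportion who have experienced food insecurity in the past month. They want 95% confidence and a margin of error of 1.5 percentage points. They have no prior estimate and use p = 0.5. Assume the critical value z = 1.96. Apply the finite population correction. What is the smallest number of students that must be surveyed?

3277

Unadjusted: n₀ = 1.96² × 0.50 × 0.50 / 0.015² ≈ 4268.44, so n₀ = 4269.
Finite population correction with N = 14,092: n = n₀ / (1 + (n₀−1)/N) = 4269 / (1 + 4268/14092) = 4269 / 1.3029 ≈ 3276.62.
Rounding up, n = 3277.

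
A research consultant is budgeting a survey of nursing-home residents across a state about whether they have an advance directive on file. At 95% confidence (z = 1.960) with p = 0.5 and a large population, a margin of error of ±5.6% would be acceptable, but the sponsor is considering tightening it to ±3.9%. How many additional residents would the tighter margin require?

At ±5.6%: n = 1.960² × 0.2500 / 0.056² ≈ 306.25 → 307.
At ±3.9%: n = 1.960² × 0.2500 / 0.039² ≈ 631.43 → 632.
Additional respondents: 632 − 307 = 325.

325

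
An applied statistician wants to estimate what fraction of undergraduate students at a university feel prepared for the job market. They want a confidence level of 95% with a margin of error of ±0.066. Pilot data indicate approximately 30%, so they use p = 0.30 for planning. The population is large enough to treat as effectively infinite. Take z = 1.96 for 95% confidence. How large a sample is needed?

186

With p = 0.30, p(1−p) = 0.2100.
n = z²·p(1−p)/E² = 1.96² × 0.2100 / 0.066² = 3.8416 × 0.2100 / 0.004356 ≈ 185.20.
Rounding up gives n = 186.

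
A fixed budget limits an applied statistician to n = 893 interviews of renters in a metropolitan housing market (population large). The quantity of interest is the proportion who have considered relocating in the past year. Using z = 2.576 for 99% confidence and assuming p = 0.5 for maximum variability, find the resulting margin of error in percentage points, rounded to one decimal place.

SE(p̂) = √[p(1−p)/n] = √[0.2500/893] = 0.01673.
E = z × SE = 2.576 × 0.01673 = 0.04310, or 4.3 percentage points.

4.3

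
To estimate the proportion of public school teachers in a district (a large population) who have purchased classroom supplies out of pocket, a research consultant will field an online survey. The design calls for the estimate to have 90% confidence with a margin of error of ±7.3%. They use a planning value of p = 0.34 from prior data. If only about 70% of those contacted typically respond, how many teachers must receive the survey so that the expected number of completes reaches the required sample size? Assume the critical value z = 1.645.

Completed interviews needed: n₀ = 1.645² × 0.2244 / 0.073² ≈ 113.95 → 114.
At a 70% response rate, contacts needed = 114 / 0.70 ≈ 162.86 → 163.

163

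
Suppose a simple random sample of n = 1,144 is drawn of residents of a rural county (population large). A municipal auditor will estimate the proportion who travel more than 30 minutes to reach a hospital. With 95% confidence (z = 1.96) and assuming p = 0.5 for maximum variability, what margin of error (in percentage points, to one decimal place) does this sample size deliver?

SE(p̂) = √[p(1−p)/n] = √[0.2500/1144] = 0.01478.
E = z × SE = 1.96 × 0.01478 = 0.02897, or 2.9 percentage points.

2.9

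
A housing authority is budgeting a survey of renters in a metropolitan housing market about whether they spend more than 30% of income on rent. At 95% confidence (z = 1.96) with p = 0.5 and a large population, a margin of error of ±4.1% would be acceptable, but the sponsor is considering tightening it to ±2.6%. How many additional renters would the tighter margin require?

849

At ±4.1%: n = 1.96² × 0.2500 / 0.041² ≈ 571.33 → 572.
At ±2.6%: n = 1.96² × 0.2500 / 0.026² ≈ 1420.71 → 1421.
Additional respondents: 1421 − 572 = 849.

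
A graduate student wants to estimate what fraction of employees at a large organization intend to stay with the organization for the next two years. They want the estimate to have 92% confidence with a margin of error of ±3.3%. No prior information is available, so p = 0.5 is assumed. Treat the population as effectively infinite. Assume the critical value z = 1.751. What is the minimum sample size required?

704

With p = 0.5, p(1−p) = 0.25.
n = z²·p(1−p)/E² = 1.751² × 0.2500 / 0.033² = 3.0660 × 0.2500 / 0.001089 ≈ 703.86.
Rounding up gives n = 704.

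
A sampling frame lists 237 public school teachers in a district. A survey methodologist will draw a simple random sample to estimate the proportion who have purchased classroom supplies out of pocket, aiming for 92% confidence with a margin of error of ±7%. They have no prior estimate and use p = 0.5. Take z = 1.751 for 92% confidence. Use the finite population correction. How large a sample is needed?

95

Unadjusted: n₀ = 1.751² × 0.50 × 0.50 / 0.070² ≈ 156.43, so n₀ = 157.
Finite population correction with N = 237: n = n₀ / (1 + (n₀−1)/N) = 157 / (1 + 156/237) = 157 / 1.6582 ≈ 94.68.
Rounding up, n = 95.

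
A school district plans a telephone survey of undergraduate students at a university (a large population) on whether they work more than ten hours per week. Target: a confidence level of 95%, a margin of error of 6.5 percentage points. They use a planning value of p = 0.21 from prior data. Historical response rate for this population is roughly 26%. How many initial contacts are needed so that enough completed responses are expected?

For 95% confidence, z = 1.960.
Completed interviews needed: n₀ = 1.960² × 0.1659 / 0.065² ≈ 150.85 → 151.
At a 26% response rate, contacts needed = 151 / 0.26 ≈ 580.77 → 581.

581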